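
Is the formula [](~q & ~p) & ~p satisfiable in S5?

Satisfiable (open branch found)

1. [](~q & ~p) & ~p, w0
2. [](~q & ~p), w0
3. ~p, w0
4. ~q & ~p, w0
5. ~q, w0
Accessibility: w0Rw0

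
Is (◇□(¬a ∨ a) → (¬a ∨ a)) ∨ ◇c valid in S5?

Yes, valid

Tableau for the negation ¬((◇□(¬a ∨ a) → (¬a ∨ a)) ∨ ◇c):
1. ¬((◇□(¬a ∨ a) → (¬a ∨ a)) ∨ ◇c), w0
2. ¬(◇□(¬a ∨ a) → (¬a ∨ a)), w0
3. ¬◇c, w0
4. ◇□(¬a ∨ a), w0
5. ¬(¬a ∨ a), w0
6. a, w0
7. ¬a, w0
Accessibility: w0Rw0
Branch closes: a and ¬a both at w0.
Every branch of the negation's tableau closes; the branch above is one of them.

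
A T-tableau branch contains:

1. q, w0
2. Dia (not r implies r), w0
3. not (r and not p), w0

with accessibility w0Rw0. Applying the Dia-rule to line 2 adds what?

a fresh world w1 with w0Rw1, and not r implies r at w1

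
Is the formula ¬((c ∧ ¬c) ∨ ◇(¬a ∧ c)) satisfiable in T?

1. ¬((c ∧ ¬c) ∨ ◇(¬a ∧ c)), u
2. ¬(c ∧ ¬c), u
3. ¬◇(¬a ∧ c), u
4. ¬(¬a ∧ c), u
5. c, u
6. a, u
Accessibility: uRu

Satisfiable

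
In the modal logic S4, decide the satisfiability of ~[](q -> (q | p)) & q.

Unsatisfiable

1. ~[](q -> (q | p)) & q, 0
2. ~[](q -> (q | p)), 0   [&-rule on 1]
3. q, 0   [&-rule on 1]
4. ~(q -> (q | p)), 1   [~[]-rule on 2: fresh world 1, 0R1]
5. q, 1   [~->-rule on 4]
6. ~(q | p), 1   [~->-rule on 4]
7. ~q, 1   [~|-rule on 6]
8. ~p, 1   [~|-rule on 6]
Accessibility: 0R0, 0R1, 1R1
Branch closes: q and ~q both at 1.
Every branch closes; the branch above is one of them.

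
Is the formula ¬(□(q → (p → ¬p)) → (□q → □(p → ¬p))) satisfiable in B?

1. ¬(□(q → (p → ¬p)) → (□q → □(p → ¬p))), 0
2. □(q → (p → ¬p)), 0
3. ¬(□q → □(p → ¬p)), 0
4. □q, 0
5. ¬□(p → ¬p), 0
6. q → (p → ¬p), 0
7. q, 0
8. p → ¬p, 0
9. ¬p, 0
10. ¬(p → ¬p), 1
11. p, 1
12. q → (p → ¬p), 1
13. q, 1
14. p → ¬p, 1
15. ¬p, 1
Accessibility: 0R0, 0R1, 1R0, 1R1
Branch closes: p and ¬p both at 1.
(One branch shown.) All branches close.

Unsatisfiable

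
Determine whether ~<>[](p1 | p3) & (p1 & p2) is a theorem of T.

No, not valid

Tableau for the negation ~(~<>[](p1 | p3) & (p1 & p2)):
1. ~(~<>[](p1 | p3) & (p1 & p2)), 0
2. ~(p1 & p2), 0
3. ~p2, 0
Accessibility: 0R0
The negation has an open branch (countermodel exists).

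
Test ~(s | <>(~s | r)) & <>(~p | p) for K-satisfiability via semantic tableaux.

Yes, satisfiable

1. ~(s | <>(~s | r)) & <>(~p | p), u
2. ~(s | <>(~s | r)), u
3. <>(~p | p), u
4. ~s, u
5. ~<>(~s | r), u
6. ~p | p, v
7. ~(~s | r), v
8. s, v
9. ~r, v
10. p, v
Accessibility: uRv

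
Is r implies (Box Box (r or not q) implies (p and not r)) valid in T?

No, not valid

Tableau for the negation not (r implies (Box Box (r or not q) implies (p and not r))):
1. not (r implies (Box Box (r or not q) implies (p and not r))), w0
2. r, w0
3. not (Box Box (r or not q) implies (p and not r)), w0
4. Box Box (r or not q), w0
5. not (p and not r), w0
6. Box (r or not q), w0
7. r or not q, w0
8. not q, w0
Accessibility: w0Rw0
The negation has an open branch (countermodel exists).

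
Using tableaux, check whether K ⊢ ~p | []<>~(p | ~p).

Tableau for the negation ~(~p | []<>~(p | ~p)):
1. ~(~p | []<>~(p | ~p)), 0
2. p, 0   [~|-rule on 1]
3. ~[]<>~(p | ~p), 0   [~|-rule on 1]
4. ~<>~(p | ~p), 1   [~[]-rule on 3: fresh world 1, 0R1]
Accessibility: 0R1
The negation has an open branch (countermodel exists).

No, not valid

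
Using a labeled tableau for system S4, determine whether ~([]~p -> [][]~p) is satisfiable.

Unsatisfiable

1. ~([]~p -> [][]~p), w0
2. []~p, w0
3. ~[][]~p, w0
4. ~p, w0
5. ~[]~p, w1
6. ~p, w1
7. p, w2
8. ~p, w2
Accessibility: w0Rw0, w0Rw1, w0Rw2, w1Rw1, w1Rw2, w2Rw2
Branch closes: p and ~p both at w2.
Every branch closes; the branch above is one of them.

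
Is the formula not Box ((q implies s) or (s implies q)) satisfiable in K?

Unsatisfiable (every branch closes)

1. not Box ((q implies s) or (s implies q)), w0
2. not ((q implies s) or (s implies q)), w1   [neg-Box-rule on 1: fresh world w1, w0Rw1]
3. not (q implies s), w1   [neg-or-rule on 2]
4. not (s implies q), w1   [neg-or-rule on 2]
5. q, w1   [neg-implies-rule on 3]
6. not s, w1   [neg-implies-rule on 3]
7. s, w1   [neg-implies-rule on 4]
8. not q, w1   [neg-implies-rule on 4]
Accessibility: w0Rw1
Branch closes: s and not s both at w1.
All branches of the tableau close; one closing branch shown above.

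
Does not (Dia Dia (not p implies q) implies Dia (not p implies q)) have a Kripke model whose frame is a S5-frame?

1. not (Dia Dia (not p implies q) implies Dia (not p implies q)), u
2. Dia Dia (not p implies q), u
3. not Dia (not p implies q), u
4. not (not p implies q), u
5. not p, u
6. not q, u
7. Dia (not p implies q), v
8. not (not p implies q), v
9. not p, v
10. not q, v
11. not p implies q, w
12. not (not p implies q), w
13. not p, w
14. not q, w
15. q, w
Accessibility: uRu, uRv, uRw, vRu, vRv, vRw, wRu, wRv, wRw
Branch closes: q and not q both at w.
Every branch closes; the branch above is one of them.

No, unsatisfiable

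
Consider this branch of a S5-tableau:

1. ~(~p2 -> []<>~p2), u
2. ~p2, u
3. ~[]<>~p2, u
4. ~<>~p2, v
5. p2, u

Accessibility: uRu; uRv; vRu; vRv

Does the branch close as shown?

Both p2 and ~p2 appear at u.

Yes, closed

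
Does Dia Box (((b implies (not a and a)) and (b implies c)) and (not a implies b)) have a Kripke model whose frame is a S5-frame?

Satisfiable (open branch found)

1. Dia Box (((b implies (not a and a)) and (b implies c)) and (not a implies b)), 0
2. Box (((b implies (not a and a)) and (b implies c)) and (not a implies b)), 1   [Dia-rule on 1: fresh world 1, 0R1]
3. ((b implies (not a and a)) and (b implies c)) and (not a implies b), 0   [Box-rule on 2 via 1R0]
4. (b implies (not a and a)) and (b implies c), 0   [and-rule on 3]
5. not a implies b, 0   [and-rule on 3]
6. b implies (not a and a), 0   [and-rule on 4]
7. b implies c, 0   [and-rule on 4]
8. ((b implies (not a and a)) and (b implies c)) and (not a implies b), 1   [Box-rule on 2 via 1R1]
9. (b implies (not a and a)) and (b implies c), 1   [and-rule on 8]
10. not a implies b, 1   [and-rule on 8]
11. b implies (not a and a), 1   [and-rule on 9]
12. b implies c, 1   [and-rule on 9]
13. a, 0   [implies-rule on 5 (branches; this branch)]
14. not b, 0   [implies-rule on 6 (branches; this branch)]
15. c, 0   [implies-rule on 7 (branches; this branch)]
16. a, 1   [implies-rule on 10 (branches; this branch)]
17. not b, 1   [implies-rule on 11 (branches; this branch)]
18. c, 1   [implies-rule on 12 (branches; this branch)]
Accessibility: 0R0, 0R1, 1R0, 1R1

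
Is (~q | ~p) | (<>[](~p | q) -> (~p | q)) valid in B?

Valid

Tableau for the negation ~((~q | ~p) | (<>[](~p | q) -> (~p | q))):
1. ~((~q | ~p) | (<>[](~p | q) -> (~p | q))), u
2. ~(~q | ~p), u
3. ~(<>[](~p | q) -> (~p | q)), u
4. q, u
5. p, u
6. <>[](~p | q), u
7. ~(~p | q), u
8. ~q, u
Accessibility: uRu
Branch closes: q and ~q both at u.
All branches of the negation close; one closing branch shown above.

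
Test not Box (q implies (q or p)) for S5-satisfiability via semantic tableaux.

1. not Box (q implies (q or p)), w0
2. not (q implies (q or p)), w1   [neg-Box-rule on 1: fresh world w1, w0Rw1]
3. q, w1   [neg-implies-rule on 2]
4. not (q or p), w1   [neg-implies-rule on 2]
5. not q, w1   [neg-or-rule on 4]
6. not p, w1   [neg-or-rule on 4]
Accessibility: w0Rw0, w0Rw1, w1Rw0, w1Rw1
Branch closes: q and not q both at w1.
Every branch closes; the branch above is one of them.

No, unsatisfiable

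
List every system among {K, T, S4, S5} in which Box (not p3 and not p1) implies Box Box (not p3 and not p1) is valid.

S4, S5

T-tableau for the negation not (Box (not p3 and not p1) implies Box Box (not p3 and not p1)):
1. not (Box (not p3 and not p1) implies Box Box (not p3 and not p1)), u
2. Box (not p3 and not p1), u
3. not Box Box (not p3 and not p1), u
4. not p3 and not p1, u
5. not p3, u
6. not p1, u
7. not Box (not p3 and not p1), v
8. not p3 and not p1, v
9. not p3, v
10. not p1, v
11. not (not p3 and not p1), w
12. p1, w
Accessibility: uRu, uRv, vRv, vRw, wRw
Complete open branch: countermodel on a T-frame, so not valid in T, nor in K (the same frame is also a K-frame).
S4-tableau for the negation not (Box (not p3 and not p1) implies Box Box (not p3 and not p1)):
1. not (Box (not p3 and not p1) implies Box Box (not p3 and not p1)), u
2. Box (not p3 and not p1), u
3. not Box Box (not p3 and not p1), u
4. not p3 and not p1, u
5. not p3, u
6. not p1, u
7. not Box (not p3 and not p1), v
8. not p3 and not p1, v
9. not p3, v
10. not p1, v
11. not (not p3 and not p1), w
12. not p3 and not p1, w
13. not p3, w
14. not p1, w
15. p1, w
Accessibility: uRu, uRv, uRw, vRv, vRw, wRw
Branch closes: p1 and not p1 both at w.
Every branch closes (one shown): valid in S4, hence also in S5 (every theorem of S4 is a theorem of S5).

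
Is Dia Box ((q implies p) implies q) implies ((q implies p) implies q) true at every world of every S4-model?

No, not valid

Tableau for the negation not (Dia Box ((q implies p) implies q) implies ((q implies p) implies q)):
1. not (Dia Box ((q implies p) implies q) implies ((q implies p) implies q)), w0
2. Dia Box ((q implies p) implies q), w0   [neg-implies-rule on 1]
3. not ((q implies p) implies q), w0   [neg-implies-rule on 1]
4. q implies p, w0   [neg-implies-rule on 3]
5. not q, w0   [neg-implies-rule on 3]
6. p, w0   [implies-rule on 4 (branches; this branch)]
7. Box ((q implies p) implies q), w1   [Dia-rule on 2: fresh world w1, w0Rw1]
8. (q implies p) implies q, w1   [Box-rule on 7 via w1Rw1]
9. q, w1   [implies-rule on 8 (branches; this branch)]
Accessibility: w0Rw0, w0Rw1, w1Rw1
The negation has an open branch (countermodel exists).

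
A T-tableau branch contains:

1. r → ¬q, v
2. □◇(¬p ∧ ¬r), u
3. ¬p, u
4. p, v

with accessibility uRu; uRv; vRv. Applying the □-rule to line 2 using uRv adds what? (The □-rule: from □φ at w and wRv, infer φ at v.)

◇(¬p ∧ ¬r), v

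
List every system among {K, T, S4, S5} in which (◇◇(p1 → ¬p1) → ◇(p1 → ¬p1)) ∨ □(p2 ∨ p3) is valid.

S4, S5

T-tableau for the negation ¬((◇◇(p1 → ¬p1) → ◇(p1 → ¬p1)) ∨ □(p2 ∨ p3)):
1. ¬((◇◇(p1 → ¬p1) → ◇(p1 → ¬p1)) ∨ □(p2 ∨ p3)), 0
2. ¬(◇◇(p1 → ¬p1) → ◇(p1 → ¬p1)), 0
3. ¬□(p2 ∨ p3), 0
4. ◇◇(p1 → ¬p1), 0
5. ¬◇(p1 → ¬p1), 0
6. ¬(p1 → ¬p1), 0
7. p1, 0
8. ¬(p2 ∨ p3), 1
9. ¬p2, 1
10. ¬p3, 1
11. ¬(p1 → ¬p1), 1
12. p1, 1
13. ◇(p1 → ¬p1), 2
14. ¬(p1 → ¬p1), 2
15. p1, 2
16. p1 → ¬p1, 3
17. ¬p1, 3
Accessibility: 0R0, 0R1, 0R2, 1R1, 2R2, 2R3, 3R3
Complete open branch: countermodel on a T-frame, so not valid in T, nor in K (the same frame is also a K-frame).
S4-tableau for the negation ¬((◇◇(p1 → ¬p1) → ◇(p1 → ¬p1)) ∨ □(p2 ∨ p3)):
1. ¬((◇◇(p1 → ¬p1) → ◇(p1 → ¬p1)) ∨ □(p2 ∨ p3)), 0
2. ¬(◇◇(p1 → ¬p1) → ◇(p1 → ¬p1)), 0
3. ¬□(p2 ∨ p3), 0
4. ◇◇(p1 → ¬p1), 0
5. ¬◇(p1 → ¬p1), 0
6. ¬(p1 → ¬p1), 0
7. p1, 0
8. ¬(p2 ∨ p3), 1
9. ¬p2, 1
10. ¬p3, 1
11. ¬(p1 → ¬p1), 1
12. p1, 1
13. ◇(p1 → ¬p1), 2
14. ¬(p1 → ¬p1), 2
15. p1, 2
16. p1 → ¬p1, 3
17. ¬(p1 → ¬p1), 3
18. p1, 3
19. ¬p1, 3
Accessibility: 0R0, 0R1, 0R2, 0R3, 1R1, 2R2, 2R3, 3R3
Branch closes: p1 and ¬p1 both at 3.
Every branch closes (one shown): valid in S4, hence also in S5 (every theorem of S4 is a theorem of S5).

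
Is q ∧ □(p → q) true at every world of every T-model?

Tableau for the negation ¬(q ∧ □(p → q)):
1. ¬(q ∧ □(p → q)), u
2. ¬□(p → q), u
3. ¬(p → q), v
4. p, v
5. ¬q, v
Accessibility: uRu, uRv, vRv
The negation has an open branch (countermodel exists).

Invalid (countermodel exists)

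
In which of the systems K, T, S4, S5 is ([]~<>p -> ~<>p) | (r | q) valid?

T-tableau for the negation ~(([]~<>p -> ~<>p) | (r | q)):
1. ~(([]~<>p -> ~<>p) | (r | q)), 0
2. ~([]~<>p -> ~<>p), 0
3. ~(r | q), 0
4. []~<>p, 0
5. <>p, 0
6. ~r, 0
7. ~q, 0
8. ~<>p, 0
9. ~p, 0
10. p, 1
11. ~<>p, 1
12. ~p, 1
Accessibility: 0R0, 0R1, 1R1
Branch closes: p and ~p both at 1.
Every branch closes (one shown): valid in T, hence also in S4, S5 (every theorem of T is a theorem of S4 and S5).
K-tableau for the negation ~(([]~<>p -> ~<>p) | (r | q)):
1. ~(([]~<>p -> ~<>p) | (r | q)), 0
2. ~([]~<>p -> ~<>p), 0
3. ~(r | q), 0
4. []~<>p, 0
5. <>p, 0
6. ~r, 0
7. ~q, 0
8. p, 1
9. ~<>p, 1
Accessibility: 0R1
Complete open branch: countermodel on a K-frame, so not valid in K.

T, S4, S5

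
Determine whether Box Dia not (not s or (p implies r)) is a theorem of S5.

No, not valid

Tableau for the negation not Box Dia not (not s or (p implies r)):
1. not Box Dia not (not s or (p implies r)), u
2. not Dia not (not s or (p implies r)), v
3. not s or (p implies r), u
4. not s or (p implies r), v
5. p implies r, u
6. p implies r, v
7. r, u
8. r, v
Accessibility: uRu, uRv, vRu, vRv
The negation has an open branch (countermodel exists).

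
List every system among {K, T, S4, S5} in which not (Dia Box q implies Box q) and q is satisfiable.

S5-tableau for the formula:
1. not (Dia Box q implies Box q) and q, u
2. not (Dia Box q implies Box q), u
3. q, u
4. Dia Box q, u
5. not Box q, u
6. Box q, v
7. q, v
8. not q, w
9. q, w
Accessibility: uRu, uRv, uRw, vRu, vRv, vRw, wRu, wRv, wRw
Branch closes: q and not q both at w.
Every branch closes (one shown): unsatisfiable in S5.
S4-tableau for the formula:
1. not (Dia Box q implies Box q) and q, u
2. not (Dia Box q implies Box q), u
3. q, u
4. Dia Box q, u
5. not Box q, u
6. Box q, v
7. q, v
8. not q, w
Accessibility: uRu, uRv, uRw, vRv, wRw
Complete open branch: satisfiable in S4, hence also in K, T (this S4-model is also a K-model and a T-model).

K, T, S4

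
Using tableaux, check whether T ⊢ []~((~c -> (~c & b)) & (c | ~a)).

Invalid (countermodel exists)

Tableau for the negation ~[]~((~c -> (~c & b)) & (c | ~a)):
1. ~[]~((~c -> (~c & b)) & (c | ~a)), w0
2. (~c -> (~c & b)) & (c | ~a), w1
3. ~c -> (~c & b), w1
4. c | ~a, w1
5. ~c & b, w1
6. ~c, w1
7. b, w1
8. ~a, w1
Accessibility: w0Rw0, w0Rw1, w1Rw1
The negation has an open branch (countermodel exists).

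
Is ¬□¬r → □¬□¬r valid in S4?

No, not valid

Tableau for the negation ¬(¬□¬r → □¬□¬r):
1. ¬(¬□¬r → □¬□¬r), w0
2. ¬□¬r, w0
3. ¬□¬□¬r, w0
4. r, w1
5. □¬r, w2
6. ¬r, w2
Accessibility: w0Rw0, w0Rw1, w0Rw2, w1Rw1, w2Rw2
The negation has an open branch (countermodel exists).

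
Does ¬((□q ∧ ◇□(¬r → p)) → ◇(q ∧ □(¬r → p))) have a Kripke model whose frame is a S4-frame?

1. ¬((□q ∧ ◇□(¬r → p)) → ◇(q ∧ □(¬r → p))), u
2. □q ∧ ◇□(¬r → p), u   [¬→-rule on 1]
3. ¬◇(q ∧ □(¬r → p)), u   [¬→-rule on 1]
4. □q, u   [∧-rule on 2]
5. ◇□(¬r → p), u   [∧-rule on 2]
6. ¬(q ∧ □(¬r → p)), u   [¬◇-rule on 3 via uRu]
7. q, u   [□-rule on 4 via uRu]
8. ¬□(¬r → p), u   [¬∧-rule on 6 (branches; this branch)]
9. □(¬r → p), v   [◇-rule on 5: fresh world v, uRv]
10. ¬(q ∧ □(¬r → p)), v   [¬◇-rule on 3 via uRv]
11. q, v   [□-rule on 4 via uRv]
12. ¬r → p, v   [□-rule on 9 via vRv]
13. ¬□(¬r → p), v   [¬∧-rule on 10 (branches; this branch)]
14. p, v   [→-rule on 12 (branches; this branch)]
15. ¬(¬r → p), w   [¬□-rule on 8: fresh world w, uRw]
16. ¬r, w   [¬→-rule on 15]
17. ¬p, w   [¬→-rule on 15]
18. ¬(q ∧ □(¬r → p)), w   [¬◇-rule on 3 via uRw]
19. q, w   [□-rule on 4 via uRw]
20. ¬□(¬r → p), w   [¬∧-rule on 18 (branches; this branch)]
21. ¬(¬r → p), x   [¬□-rule on 13: fresh world x, vRx]
22. ¬r, x   [¬→-rule on 21]
23. ¬p, x   [¬→-rule on 21]
24. ¬(q ∧ □(¬r → p)), x   [¬◇-rule on 3 via uRx]
25. q, x   [□-rule on 4 via uRx]
26. ¬r → p, x   [□-rule on 9 via vRx]
27. ¬□(¬r → p), x   [¬∧-rule on 24 (branches; this branch)]
28. p, x   [→-rule on 26 (branches; this branch)]
Accessibility: uRu, uRv, uRw, uRx, vRv, vRx, wRw, xRx
Branch closes: p and ¬p both at x.
All branches of the tableau close; one closing branch shown above.

Unsatisfiable (every branch closes)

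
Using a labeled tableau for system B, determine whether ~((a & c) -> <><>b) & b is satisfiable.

No, unsatisfiable

1. ~((a & c) -> <><>b) & b, u
2. ~((a & c) -> <><>b), u
3. b, u
4. a & c, u
5. ~<><>b, u
6. a, u
7. c, u
8. ~<>b, u
9. ~b, u
Accessibility: uRu
Branch closes: b and ~b both at u.
All branches of the tableau close; one closing branch shown above.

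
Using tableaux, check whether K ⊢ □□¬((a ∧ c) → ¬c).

No, not valid

Tableau for the negation ¬□□¬((a ∧ c) → ¬c):
1. ¬□□¬((a ∧ c) → ¬c), 0
2. ¬□¬((a ∧ c) → ¬c), 1
3. (a ∧ c) → ¬c, 2
4. ¬c, 2
Accessibility: 0R1, 1R2
The negation has an open branch (countermodel exists).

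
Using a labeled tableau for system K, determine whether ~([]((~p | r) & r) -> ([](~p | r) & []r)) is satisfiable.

No, unsatisfiable

1. ~([]((~p | r) & r) -> ([](~p | r) & []r)), u
2. []((~p | r) & r), u
3. ~([](~p | r) & []r), u
4. ~[](~p | r), u
5. ~(~p | r), v
6. p, v
7. ~r, v
8. (~p | r) & r, v
9. ~p | r, v
10. r, v
Accessibility: uRv
Branch closes: r and ~r both at v.
All branches of the tableau close; one closing branch shown above.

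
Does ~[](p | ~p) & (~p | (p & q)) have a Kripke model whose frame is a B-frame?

Unsatisfiable

1. ~[](p | ~p) & (~p | (p & q)), 0
2. ~[](p | ~p), 0
3. ~p | (p & q), 0
4. p & q, 0
5. p, 0
6. q, 0
7. ~(p | ~p), 1
8. ~p, 1
9. p, 1
Accessibility: 0R0, 0R1, 1R0, 1R1
Branch closes: p and ~p both at 1.
Every branch closes; the branch above is one of them.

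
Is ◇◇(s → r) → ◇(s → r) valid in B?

No, not valid

Tableau for the negation ¬(◇◇(s → r) → ◇(s → r)):
1. ¬(◇◇(s → r) → ◇(s → r)), u
2. ◇◇(s → r), u
3. ¬◇(s → r), u
4. ¬(s → r), u
5. s, u
6. ¬r, u
7. ◇(s → r), v
8. ¬(s → r), v
9. s, v
10. ¬r, v
11. s → r, w
12. r, w
Accessibility: uRu, uRv, vRu, vRv, vRw, wRv, wRw
The negation has an open branch (countermodel exists).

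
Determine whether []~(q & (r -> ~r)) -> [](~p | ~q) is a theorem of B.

Tableau for the negation ~([]~(q & (r -> ~r)) -> [](~p | ~q)):
1. ~([]~(q & (r -> ~r)) -> [](~p | ~q)), u
2. []~(q & (r -> ~r)), u
3. ~[](~p | ~q), u
4. ~(q & (r -> ~r)), u
5. ~(r -> ~r), u
6. r, u
7. ~(~p | ~q), v
8. p, v
9. q, v
10. ~(q & (r -> ~r)), v
11. ~(r -> ~r), v
12. r, v
Accessibility: uRu, uRv, vRu, vRv
The negation has an open branch (countermodel exists).

Invalid (countermodel exists)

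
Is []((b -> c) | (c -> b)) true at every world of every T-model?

Tableau for the negation ~[]((b -> c) | (c -> b)):
1. ~[]((b -> c) | (c -> b)), w0
2. ~((b -> c) | (c -> b)), w1
3. ~(b -> c), w1
4. ~(c -> b), w1
5. b, w1
6. ~c, w1
7. c, w1
8. ~b, w1
Accessibility: w0Rw0, w0Rw1, w1Rw1
Branch closes: c and ~c both at w1.
All branches of the negation close; one closing branch shown above.

Yes, valid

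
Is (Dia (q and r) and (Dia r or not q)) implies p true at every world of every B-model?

Invalid (countermodel exists)

Tableau for the negation not ((Dia (q and r) and (Dia r or not q)) implies p):
1. not ((Dia (q and r) and (Dia r or not q)) implies p), 0
2. Dia (q and r) and (Dia r or not q), 0   [neg-implies-rule on 1]
3. not p, 0   [neg-implies-rule on 1]
4. Dia (q and r), 0   [and-rule on 2]
5. Dia r or not q, 0   [and-rule on 2]
6. not q, 0   [or-rule on 5 (branches; this branch)]
7. q and r, 1   [Dia-rule on 4: fresh world 1, 0R1]
8. q, 1   [and-rule on 7]
9. r, 1   [and-rule on 7]
Accessibility: 0R0, 0R1, 1R0, 1R1
The negation has an open branch (countermodel exists).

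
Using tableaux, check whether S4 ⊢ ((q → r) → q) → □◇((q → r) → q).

Not valid

Tableau for the negation ¬(((q → r) → q) → □◇((q → r) → q)):
1. ¬(((q → r) → q) → □◇((q → r) → q)), w0
2. (q → r) → q, w0
3. ¬□◇((q → r) → q), w0
4. q, w0
5. ¬◇((q → r) → q), w1
6. ¬((q → r) → q), w1
7. q → r, w1
8. ¬q, w1
9. r, w1
Accessibility: w0Rw0, w0Rw1, w1Rw1
The negation has an open branch (countermodel exists).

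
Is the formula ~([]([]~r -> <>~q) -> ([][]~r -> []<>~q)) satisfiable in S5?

1. ~([]([]~r -> <>~q) -> ([][]~r -> []<>~q)), 0
2. []([]~r -> <>~q), 0
3. ~([][]~r -> []<>~q), 0
4. [][]~r, 0
5. ~[]<>~q, 0
6. []~r -> <>~q, 0
7. []~r, 0
8. ~r, 0
9. <>~q, 0
10. ~<>~q, 1
11. []~r -> <>~q, 1
12. []~r, 1
13. ~r, 1
14. q, 0
15. q, 1
16. <>~q, 1
17. ~q, 2
18. []~r -> <>~q, 2
19. []~r, 2
20. ~r, 2
21. q, 2
Accessibility: 0R0, 0R1, 0R2, 1R0, 1R1, 1R2, 2R0, 2R1, 2R2
Branch closes: q and ~q both at 2.
(One branch shown.) All branches close.

No, unsatisfiable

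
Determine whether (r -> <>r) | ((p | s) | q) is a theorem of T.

Tableau for the negation ~((r -> <>r) | ((p | s) | q)):
1. ~((r -> <>r) | ((p | s) | q)), 0
2. ~(r -> <>r), 0
3. ~((p | s) | q), 0
4. r, 0
5. ~<>r, 0
6. ~(p | s), 0
7. ~q, 0
8. ~p, 0
9. ~s, 0
10. ~r, 0
Accessibility: 0R0
Branch closes: r and ~r both at 0.
Every branch of the negation's tableau closes; the branch above is one of them.

Valid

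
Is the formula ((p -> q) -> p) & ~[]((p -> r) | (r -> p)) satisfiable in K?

Unsatisfiable (every branch closes)

1. ((p -> q) -> p) & ~[]((p -> r) | (r -> p)), w0
2. (p -> q) -> p, w0   [&-rule on 1]
3. ~[]((p -> r) | (r -> p)), w0   [&-rule on 1]
4. ~(p -> q), w0   [->-rule on 2 (branches; this branch)]
5. p, w0   [~->-rule on 4]
6. ~q, w0   [~->-rule on 4]
7. ~((p -> r) | (r -> p)), w1   [~[]-rule on 3: fresh world w1, w0Rw1]
8. ~(p -> r), w1   [~|-rule on 7]
9. ~(r -> p), w1   [~|-rule on 7]
10. p, w1   [~->-rule on 8]
11. ~r, w1   [~->-rule on 8]
12. r, w1   [~->-rule on 9]
13. ~p, w1   [~->-rule on 9]
Accessibility: w0Rw1
Branch closes: r and ~r both at w1.
Every branch closes; the branch above is one of them.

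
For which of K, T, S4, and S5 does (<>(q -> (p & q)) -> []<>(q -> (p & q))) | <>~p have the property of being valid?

T, S4, S5

K-tableau for the negation ~((<>(q -> (p & q)) -> []<>(q -> (p & q))) | <>~p):
1. ~((<>(q -> (p & q)) -> []<>(q -> (p & q))) | <>~p), w0
2. ~(<>(q -> (p & q)) -> []<>(q -> (p & q))), w0   [~|-rule on 1]
3. ~<>~p, w0   [~|-rule on 1]
4. <>(q -> (p & q)), w0   [~->-rule on 2]
5. ~[]<>(q -> (p & q)), w0   [~->-rule on 2]
6. q -> (p & q), w1   [<>-rule on 4: fresh world w1, w0Rw1]
7. p, w1   [~<>-rule on 3 via w0Rw1]
8. p & q, w1   [->-rule on 6 (branches; this branch)]
9. q, w1   [&-rule on 8]
10. ~<>(q -> (p & q)), w2   [~[]-rule on 5: fresh world w2, w0Rw2]
11. p, w2   [~<>-rule on 3 via w0Rw2]
Accessibility: w0Rw1, w0Rw2
Complete open branch: countermodel on a K-frame, so not valid in K.
T-tableau for the negation ~((<>(q -> (p & q)) -> []<>(q -> (p & q))) | <>~p):
1. ~((<>(q -> (p & q)) -> []<>(q -> (p & q))) | <>~p), w0
2. ~(<>(q -> (p & q)) -> []<>(q -> (p & q))), w0   [~|-rule on 1]
3. ~<>~p, w0   [~|-rule on 1]
4. <>(q -> (p & q)), w0   [~->-rule on 2]
5. ~[]<>(q -> (p & q)), w0   [~->-rule on 2]
6. p, w0   [~<>-rule on 3 via w0Rw0]
7. q -> (p & q), w1   [<>-rule on 4: fresh world w1, w0Rw1]
8. p, w1   [~<>-rule on 3 via w0Rw1]
9. p & q, w1   [->-rule on 7 (branches; this branch)]
10. q, w1   [&-rule on 9]
11. ~<>(q -> (p & q)), w2   [~[]-rule on 5: fresh world w2, w0Rw2]
12. p, w2   [~<>-rule on 3 via w0Rw2]
13. ~(q -> (p & q)), w2   [~<>-rule on 11 via w2Rw2]
14. q, w2   [~->-rule on 13]
15. ~(p & q), w2   [~->-rule on 13]
16. ~q, w2   [~&-rule on 15 (branches; this branch)]
Accessibility: w0Rw0, w0Rw1, w0Rw2, w1Rw1, w2Rw2
Branch closes: q and ~q both at w2.
Every branch closes (one shown): valid in T, hence also in S4, S5 (every theorem of T is a theorem of S4 and S5).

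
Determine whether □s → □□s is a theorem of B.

Tableau for the negation ¬(□s → □□s):
1. ¬(□s → □□s), 0
2. □s, 0   [¬→-rule on 1]
3. ¬□□s, 0   [¬→-rule on 1]
4. s, 0   [□-rule on 2 via 0R0]
5. ¬□s, 1   [¬□-rule on 3: fresh world 1, 0R1]
6. s, 1   [□-rule on 2 via 0R1]
7. ¬s, 2   [¬□-rule on 5: fresh world 2, 1R2]
Accessibility: 0R0, 0R1, 1R0, 1R1, 1R2, 2R1, 2R2
The negation has an open branch (countermodel exists).

Not valid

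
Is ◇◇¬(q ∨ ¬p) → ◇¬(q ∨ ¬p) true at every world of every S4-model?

Valid

Tableau for the negation ¬(◇◇¬(q ∨ ¬p) → ◇¬(q ∨ ¬p)):
1. ¬(◇◇¬(q ∨ ¬p) → ◇¬(q ∨ ¬p)), 0
2. ◇◇¬(q ∨ ¬p), 0   [¬→-rule on 1]
3. ¬◇¬(q ∨ ¬p), 0   [¬→-rule on 1]
4. q ∨ ¬p, 0   [¬◇-rule on 3 via 0R0]
5. ¬p, 0   [∨-rule on 4 (branches; this branch)]
6. ◇¬(q ∨ ¬p), 1   [◇-rule on 2: fresh world 1, 0R1]
7. q ∨ ¬p, 1   [¬◇-rule on 3 via 0R1]
8. ¬p, 1   [∨-rule on 7 (branches; this branch)]
9. ¬(q ∨ ¬p), 2   [◇-rule on 6: fresh world 2, 1R2]
10. ¬q, 2   [¬∨-rule on 9]
11. p, 2   [¬∨-rule on 9]
12. q ∨ ¬p, 2   [¬◇-rule on 3 via 0R2]
13. ¬p, 2   [∨-rule on 12 (branches; this branch)]
Accessibility: 0R0, 0R1, 0R2, 1R1, 1R2, 2R2
Branch closes: p and ¬p both at 2.
All branches of the negation close; one closing branch shown above.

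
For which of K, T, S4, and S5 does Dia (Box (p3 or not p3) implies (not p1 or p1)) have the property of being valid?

K-tableau for the negation not Dia (Box (p3 or not p3) implies (not p1 or p1)):
1. not Dia (Box (p3 or not p3) implies (not p1 or p1)), 0
Complete open branch: countermodel on a K-frame, so not valid in K.
T-tableau for the negation not Dia (Box (p3 or not p3) implies (not p1 or p1)):
1. not Dia (Box (p3 or not p3) implies (not p1 or p1)), 0
2. not (Box (p3 or not p3) implies (not p1 or p1)), 0   [neg-Dia-rule on 1 via 0R0]
3. Box (p3 or not p3), 0   [neg-implies-rule on 2]
4. not (not p1 or p1), 0   [neg-implies-rule on 2]
5. p1, 0   [neg-or-rule on 4]
6. not p1, 0   [neg-or-rule on 4]
Accessibility: 0R0
Branch closes: p1 and not p1 both at 0.
Every branch closes (one shown): valid in T, hence also in S4, S5 (every theorem of T is a theorem of S4 and S5).

T, S4, S5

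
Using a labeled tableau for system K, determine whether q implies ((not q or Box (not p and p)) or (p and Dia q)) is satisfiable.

Satisfiable

1. q implies ((not q or Box (not p and p)) or (p and Dia q)), w0
2. (not q or Box (not p and p)) or (p and Dia q), w0   [implies-rule on 1 (branches; this branch)]
3. p and Dia q, w0   [or-rule on 2 (branches; this branch)]
4. p, w0   [and-rule on 3]
5. Dia q, w0   [and-rule on 3]
6. q, w1   [Dia-rule on 5: fresh world w1, w0Rw1]
Accessibility: w0Rw1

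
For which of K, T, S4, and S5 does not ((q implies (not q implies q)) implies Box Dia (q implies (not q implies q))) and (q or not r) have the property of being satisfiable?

T-tableau for the formula:
1. not ((q implies (not q implies q)) implies Box Dia (q implies (not q implies q))) and (q or not r), u
2. not ((q implies (not q implies q)) implies Box Dia (q implies (not q implies q))), u
3. q or not r, u
4. q implies (not q implies q), u
5. not Box Dia (q implies (not q implies q)), u
6. not r, u
7. not q implies q, u
8. q, u
9. not Dia (q implies (not q implies q)), v
10. not (q implies (not q implies q)), v
11. q, v
12. not (not q implies q), v
13. not q, v
Accessibility: uRu, uRv, vRv
Branch closes: q and not q both at v.
Every branch closes (one shown): unsatisfiable in T, hence also in S4, S5 (every S4/S5-frame is a T-frame).
K-tableau for the formula:
1. not ((q implies (not q implies q)) implies Box Dia (q implies (not q implies q))) and (q or not r), u
2. not ((q implies (not q implies q)) implies Box Dia (q implies (not q implies q))), u
3. q or not r, u
4. q implies (not q implies q), u
5. not Box Dia (q implies (not q implies q)), u
6. not r, u
7. not q implies q, u
8. q, u
9. not Dia (q implies (not q implies q)), v
Accessibility: uRv
Complete open branch: satisfiable in K.

K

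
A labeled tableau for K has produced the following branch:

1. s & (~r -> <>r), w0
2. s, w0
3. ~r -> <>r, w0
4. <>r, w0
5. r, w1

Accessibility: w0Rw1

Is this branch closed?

Open

No atom appears with both signs at the same world.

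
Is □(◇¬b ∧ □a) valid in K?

Not valid

Tableau for the negation ¬□(◇¬b ∧ □a):
1. ¬□(◇¬b ∧ □a), u
2. ¬(◇¬b ∧ □a), v
3. ¬□a, v
4. ¬a, w
Accessibility: uRv, vRw
The negation has an open branch (countermodel exists).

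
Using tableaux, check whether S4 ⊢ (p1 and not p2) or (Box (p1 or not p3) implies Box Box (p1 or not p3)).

Yes, valid

Tableau for the negation not ((p1 and not p2) or (Box (p1 or not p3) implies Box Box (p1 or not p3))):
1. not ((p1 and not p2) or (Box (p1 or not p3) implies Box Box (p1 or not p3))), 0
2. not (p1 and not p2), 0   [neg-or-rule on 1]
3. not (Box (p1 or not p3) implies Box Box (p1 or not p3)), 0   [neg-or-rule on 1]
4. Box (p1 or not p3), 0   [neg-implies-rule on 3]
5. not Box Box (p1 or not p3), 0   [neg-implies-rule on 3]
6. p1 or not p3, 0   [Box-rule on 4 via 0R0]
7. p2, 0   [neg-and-rule on 2 (branches; this branch)]
8. not p3, 0   [or-rule on 6 (branches; this branch)]
9. not Box (p1 or not p3), 1   [neg-Box-rule on 5: fresh world 1, 0R1]
10. p1 or not p3, 1   [Box-rule on 4 via 0R1]
11. not p3, 1   [or-rule on 10 (branches; this branch)]
12. not (p1 or not p3), 2   [neg-Box-rule on 9: fresh world 2, 1R2]
13. not p1, 2   [neg-or-rule on 12]
14. p3, 2   [neg-or-rule on 12]
15. p1 or not p3, 2   [Box-rule on 4 via 0R2]
16. not p3, 2   [or-rule on 15 (branches; this branch)]
Accessibility: 0R0, 0R1, 0R2, 1R1, 1R2, 2R2
Branch closes: p3 and not p3 both at 2.
All branches of the negation close; one closing branch shown above.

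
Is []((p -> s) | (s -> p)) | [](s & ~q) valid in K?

Tableau for the negation ~([]((p -> s) | (s -> p)) | [](s & ~q)):
1. ~([]((p -> s) | (s -> p)) | [](s & ~q)), w0
2. ~[]((p -> s) | (s -> p)), w0
3. ~[](s & ~q), w0
4. ~((p -> s) | (s -> p)), w1
5. ~(p -> s), w1
6. ~(s -> p), w1
7. p, w1
8. ~s, w1
9. s, w1
10. ~p, w1
Accessibility: w0Rw1
Branch closes: s and ~s both at w1.
All branches of the negation close; one closing branch shown above.

Valid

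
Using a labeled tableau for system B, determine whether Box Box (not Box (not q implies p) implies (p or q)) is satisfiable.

Yes, satisfiable

1. Box Box (not Box (not q implies p) implies (p or q)), 0
2. Box (not Box (not q implies p) implies (p or q)), 0   [Box-rule on 1 via 0R0]
3. not Box (not q implies p) implies (p or q), 0   [Box-rule on 2 via 0R0]
4. p or q, 0   [implies-rule on 3 (branches; this branch)]
5. q, 0   [or-rule on 4 (branches; this branch)]
Accessibility: 0R0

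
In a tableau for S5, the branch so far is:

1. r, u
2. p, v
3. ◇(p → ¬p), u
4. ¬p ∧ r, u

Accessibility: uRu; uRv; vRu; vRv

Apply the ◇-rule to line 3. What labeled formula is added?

a fresh world w with uRw, and p → ¬p at w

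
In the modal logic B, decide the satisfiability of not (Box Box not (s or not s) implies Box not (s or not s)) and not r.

1. not (Box Box not (s or not s) implies Box not (s or not s)) and not r, u
2. not (Box Box not (s or not s) implies Box not (s or not s)), u
3. not r, u
4. Box Box not (s or not s), u
5. not Box not (s or not s), u
6. Box not (s or not s), u
7. not (s or not s), u
8. not s, u
9. s, u
Accessibility: uRu
Branch closes: s and not s both at u.
Every branch closes; the branch above is one of them.

Unsatisfiable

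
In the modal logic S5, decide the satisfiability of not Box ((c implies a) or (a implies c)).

1. not Box ((c implies a) or (a implies c)), 0
2. not ((c implies a) or (a implies c)), 1   [neg-Box-rule on 1: fresh world 1, 0R1]
3. not (c implies a), 1   [neg-or-rule on 2]
4. not (a implies c), 1   [neg-or-rule on 2]
5. c, 1   [neg-implies-rule on 3]
6. not a, 1   [neg-implies-rule on 3]
7. a, 1   [neg-implies-rule on 4]
8. not c, 1   [neg-implies-rule on 4]
Accessibility: 0R0, 0R1, 1R0, 1R1
Branch closes: a and not a both at 1.
(One branch shown.) All branches close.

Unsatisfiable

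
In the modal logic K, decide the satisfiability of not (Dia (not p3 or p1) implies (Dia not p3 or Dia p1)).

No, unsatisfiable

1. not (Dia (not p3 or p1) implies (Dia not p3 or Dia p1)), u
2. Dia (not p3 or p1), u
3. not (Dia not p3 or Dia p1), u
4. not Dia not p3, u
5. not Dia p1, u
6. not p3 or p1, v
7. p3, v
8. not p1, v
9. p1, v
Accessibility: uRv
Branch closes: p1 and not p1 both at v.
Every branch closes; the branch above is one of them.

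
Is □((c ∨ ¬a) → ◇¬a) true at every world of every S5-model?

Tableau for the negation ¬□((c ∨ ¬a) → ◇¬a):
1. ¬□((c ∨ ¬a) → ◇¬a), u
2. ¬((c ∨ ¬a) → ◇¬a), v
3. c ∨ ¬a, v
4. ¬◇¬a, v
5. a, u
6. a, v
7. c, v
Accessibility: uRu, uRv, vRu, vRv
The negation has an open branch (countermodel exists).

No, not valid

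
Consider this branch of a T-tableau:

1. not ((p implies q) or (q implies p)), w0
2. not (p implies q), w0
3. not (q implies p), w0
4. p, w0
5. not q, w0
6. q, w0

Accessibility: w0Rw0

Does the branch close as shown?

Both q and not q appear at w0.

Yes, closed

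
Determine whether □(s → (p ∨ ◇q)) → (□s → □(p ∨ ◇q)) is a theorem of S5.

Tableau for the negation ¬(□(s → (p ∨ ◇q)) → (□s → □(p ∨ ◇q))):
1. ¬(□(s → (p ∨ ◇q)) → (□s → □(p ∨ ◇q))), 0
2. □(s → (p ∨ ◇q)), 0   [¬→-rule on 1]
3. ¬(□s → □(p ∨ ◇q)), 0   [¬→-rule on 1]
4. □s, 0   [¬→-rule on 3]
5. ¬□(p ∨ ◇q), 0   [¬→-rule on 3]
6. s → (p ∨ ◇q), 0   [□-rule on 2 via 0R0]
7. s, 0   [□-rule on 4 via 0R0]
8. p ∨ ◇q, 0   [→-rule on 6 (branches; this branch)]
9. ◇q, 0   [∨-rule on 8 (branches; this branch)]
10. ¬(p ∨ ◇q), 1   [¬□-rule on 5: fresh world 1, 0R1]
11. ¬p, 1   [¬∨-rule on 10]
12. ¬◇q, 1   [¬∨-rule on 10]
13. s → (p ∨ ◇q), 1   [□-rule on 2 via 0R1]
14. s, 1   [□-rule on 4 via 0R1]
15. ¬q, 0   [¬◇-rule on 12 via 1R0]
16. ¬q, 1   [¬◇-rule on 12 via 1R1]
17. p ∨ ◇q, 1   [→-rule on 13 (branches; this branch)]
18. ◇q, 1   [∨-rule on 17 (branches; this branch)]
19. q, 2   [◇-rule on 9: fresh world 2, 0R2]
20. s → (p ∨ ◇q), 2   [□-rule on 2 via 0R2]
21. s, 2   [□-rule on 4 via 0R2]
22. ¬q, 2   [¬◇-rule on 12 via 1R2]
Accessibility: 0R0, 0R1, 0R2, 1R0, 1R1, 1R2, 2R0, 2R1, 2R2
Branch closes: q and ¬q both at 2.
All branches of the negation close; one closing branch shown above.

Yes, valid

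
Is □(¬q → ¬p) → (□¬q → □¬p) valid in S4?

Valid in S4

Tableau for the negation ¬(□(¬q → ¬p) → (□¬q → □¬p)):
1. ¬(□(¬q → ¬p) → (□¬q → □¬p)), w0
2. □(¬q → ¬p), w0
3. ¬(□¬q → □¬p), w0
4. □¬q, w0
5. ¬□¬p, w0
6. ¬q → ¬p, w0
7. ¬q, w0
8. ¬p, w0
9. p, w1
10. ¬q → ¬p, w1
11. ¬q, w1
12. ¬p, w1
Accessibility: w0Rw0, w0Rw1, w1Rw1
Branch closes: p and ¬p both at w1.
All branches of the negation close; one closing branch shown above.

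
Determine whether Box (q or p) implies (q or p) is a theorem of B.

Tableau for the negation not (Box (q or p) implies (q or p)):
1. not (Box (q or p) implies (q or p)), 0
2. Box (q or p), 0   [neg-implies-rule on 1]
3. not (q or p), 0   [neg-implies-rule on 1]
4. not q, 0   [neg-or-rule on 3]
5. not p, 0   [neg-or-rule on 3]
6. q or p, 0   [Box-rule on 2 via 0R0]
7. p, 0   [or-rule on 6 (branches; this branch)]
Accessibility: 0R0
Branch closes: p and not p both at 0.
Every branch of the negation's tableau closes; the branch above is one of them.

Valid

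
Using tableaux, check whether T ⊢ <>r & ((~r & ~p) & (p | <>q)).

Tableau for the negation ~(<>r & ((~r & ~p) & (p | <>q))):
1. ~(<>r & ((~r & ~p) & (p | <>q))), u
2. ~((~r & ~p) & (p | <>q)), u
3. ~(p | <>q), u
4. ~p, u
5. ~<>q, u
6. ~q, u
Accessibility: uRu
The negation has an open branch (countermodel exists).

No, not valid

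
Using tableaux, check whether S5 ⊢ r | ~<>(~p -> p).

Not valid

Tableau for the negation ~(r | ~<>(~p -> p)):
1. ~(r | ~<>(~p -> p)), w0
2. ~r, w0
3. <>(~p -> p), w0
4. ~p -> p, w1
5. p, w1
Accessibility: w0Rw0, w0Rw1, w1Rw0, w1Rw1
The negation has an open branch (countermodel exists).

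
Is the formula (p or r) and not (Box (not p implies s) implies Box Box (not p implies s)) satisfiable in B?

1. (p or r) and not (Box (not p implies s) implies Box Box (not p implies s)), w0
2. p or r, w0   [and-rule on 1]
3. not (Box (not p implies s) implies Box Box (not p implies s)), w0   [and-rule on 1]
4. Box (not p implies s), w0   [neg-implies-rule on 3]
5. not Box Box (not p implies s), w0   [neg-implies-rule on 3]
6. not p implies s, w0   [Box-rule on 4 via w0Rw0]
7. r, w0   [or-rule on 2 (branches; this branch)]
8. s, w0   [implies-rule on 6 (branches; this branch)]
9. not Box (not p implies s), w1   [neg-Box-rule on 5: fresh world w1, w0Rw1]
10. not p implies s, w1   [Box-rule on 4 via w0Rw1]
11. s, w1   [implies-rule on 10 (branches; this branch)]
12. not (not p implies s), w2   [neg-Box-rule on 9: fresh world w2, w1Rw2]
13. not p, w2   [neg-implies-rule on 12]
14. not s, w2   [neg-implies-rule on 12]
Accessibility: w0Rw0, w0Rw1, w1Rw0, w1Rw1, w1Rw2, w2Rw1, w2Rw2

Yes, satisfiable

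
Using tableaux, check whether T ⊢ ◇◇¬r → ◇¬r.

Tableau for the negation ¬(◇◇¬r → ◇¬r):
1. ¬(◇◇¬r → ◇¬r), w0
2. ◇◇¬r, w0
3. ¬◇¬r, w0
4. r, w0
5. ◇¬r, w1
6. r, w1
7. ¬r, w2
Accessibility: w0Rw0, w0Rw1, w1Rw1, w1Rw2, w2Rw2
The negation has an open branch (countermodel exists).

No, not valid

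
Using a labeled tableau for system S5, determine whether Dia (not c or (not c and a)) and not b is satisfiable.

1. Dia (not c or (not c and a)) and not b, w0
2. Dia (not c or (not c and a)), w0
3. not b, w0
4. not c or (not c and a), w1
5. not c and a, w1
6. not c, w1
7. a, w1
Accessibility: w0Rw0, w0Rw1, w1Rw0, w1Rw1

Satisfiable (open branch found)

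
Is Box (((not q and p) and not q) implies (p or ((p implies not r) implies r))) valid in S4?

Yes, valid

Tableau for the negation not Box (((not q and p) and not q) implies (p or ((p implies not r) implies r))):
1. not Box (((not q and p) and not q) implies (p or ((p implies not r) implies r))), u
2. not (((not q and p) and not q) implies (p or ((p implies not r) implies r))), v
3. (not q and p) and not q, v
4. not (p or ((p implies not r) implies r)), v
5. not q and p, v
6. not q, v
7. not p, v
8. not ((p implies not r) implies r), v
9. p, v
Accessibility: uRu, uRv, vRv
Branch closes: p and not p both at v.
All branches of the negation close; one closing branch shown above.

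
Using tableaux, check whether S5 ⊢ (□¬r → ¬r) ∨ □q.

Tableau for the negation ¬((□¬r → ¬r) ∨ □q):
1. ¬((□¬r → ¬r) ∨ □q), 0
2. ¬(□¬r → ¬r), 0
3. ¬□q, 0
4. □¬r, 0
5. r, 0
6. ¬r, 0
Accessibility: 0R0
Branch closes: r and ¬r both at 0.
Every branch of the negation's tableau closes; the branch above is one of them.

Yes, valid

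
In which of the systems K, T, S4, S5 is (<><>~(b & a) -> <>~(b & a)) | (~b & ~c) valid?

S4-tableau for the negation ~((<><>~(b & a) -> <>~(b & a)) | (~b & ~c)):
1. ~((<><>~(b & a) -> <>~(b & a)) | (~b & ~c)), w0
2. ~(<><>~(b & a) -> <>~(b & a)), w0   [~|-rule on 1]
3. ~(~b & ~c), w0   [~|-rule on 1]
4. <><>~(b & a), w0   [~->-rule on 2]
5. ~<>~(b & a), w0   [~->-rule on 2]
6. b & a, w0   [~<>-rule on 5 via w0Rw0]
7. b, w0   [&-rule on 6]
8. a, w0   [&-rule on 6]
9. c, w0   [~&-rule on 3 (branches; this branch)]
10. <>~(b & a), w1   [<>-rule on 4: fresh world w1, w0Rw1]
11. b & a, w1   [~<>-rule on 5 via w0Rw1]
12. b, w1   [&-rule on 11]
13. a, w1   [&-rule on 11]
14. ~(b & a), w2   [<>-rule on 10: fresh world w2, w1Rw2]
15. b & a, w2   [~<>-rule on 5 via w0Rw2]
16. b, w2   [&-rule on 15]
17. a, w2   [&-rule on 15]
18. ~a, w2   [~&-rule on 14 (branches; this branch)]
Accessibility: w0Rw0, w0Rw1, w0Rw2, w1Rw1, w1Rw2, w2Rw2
Branch closes: a and ~a both at w2.
Every branch closes (one shown): valid in S4, hence also in S5 (every theorem of S4 is a theorem of S5).
T-tableau for the negation ~((<><>~(b & a) -> <>~(b & a)) | (~b & ~c)):
1. ~((<><>~(b & a) -> <>~(b & a)) | (~b & ~c)), w0
2. ~(<><>~(b & a) -> <>~(b & a)), w0   [~|-rule on 1]
3. ~(~b & ~c), w0   [~|-rule on 1]
4. <><>~(b & a), w0   [~->-rule on 2]
5. ~<>~(b & a), w0   [~->-rule on 2]
6. b & a, w0   [~<>-rule on 5 via w0Rw0]
7. b, w0   [&-rule on 6]
8. a, w0   [&-rule on 6]
9. c, w0   [~&-rule on 3 (branches; this branch)]
10. <>~(b & a), w1   [<>-rule on 4: fresh world w1, w0Rw1]
11. b & a, w1   [~<>-rule on 5 via w0Rw1]
12. b, w1   [&-rule on 11]
13. a, w1   [&-rule on 11]
14. ~(b & a), w2   [<>-rule on 10: fresh world w2, w1Rw2]
15. ~a, w2   [~&-rule on 14 (branches; this branch)]
Accessibility: w0Rw0, w0Rw1, w1Rw1, w1Rw2, w2Rw2
Complete open branch: countermodel on a T-frame, so not valid in T, nor in K (the same frame is also a K-frame).

S4, S5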